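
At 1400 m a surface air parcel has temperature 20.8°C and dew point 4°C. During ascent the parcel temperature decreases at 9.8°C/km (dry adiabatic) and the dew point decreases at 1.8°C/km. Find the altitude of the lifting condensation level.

3500 m

T and T_d converge at 9.8 − 1.8 = 8°C per km
Height above start = (20.8 − 4) / 8 = 2.1 km
LCL altitude = 1400 m + 2100 m = 3500 m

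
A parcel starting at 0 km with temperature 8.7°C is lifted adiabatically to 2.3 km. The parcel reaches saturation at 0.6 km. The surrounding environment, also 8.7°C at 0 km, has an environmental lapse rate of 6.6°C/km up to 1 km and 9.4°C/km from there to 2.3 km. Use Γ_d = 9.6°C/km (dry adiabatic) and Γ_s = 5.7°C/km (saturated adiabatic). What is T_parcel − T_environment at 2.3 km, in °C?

+3.37°C (parcel warmer than environment)

Parcel:
  From 0 m to 600 m (dry): cools by 9.6 × 0.6 = 5.76°C, giving 2.94°C.
  From 600 m to 2300 m (saturated): cools by 5.7 × 1.7 = 9.69°C, giving -6.75°C.
Environment:
  From 0 m to 1000 m (environment, lower layer): cools by 6.6 × 1 = 6.6°C, giving 2.1°C.
  From 1000 m to 2300 m (environment, upper layer): cools by 9.4 × 1.3 = 12.22°C, giving -10.12°C.
T_parcel − T_env = -6.75 − (-10.12) = +3.37°C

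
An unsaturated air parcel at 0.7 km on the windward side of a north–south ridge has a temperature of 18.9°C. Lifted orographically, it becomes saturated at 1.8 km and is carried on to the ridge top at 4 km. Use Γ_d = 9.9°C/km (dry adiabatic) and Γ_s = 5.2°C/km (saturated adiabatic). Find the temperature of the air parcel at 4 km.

-3.43°C

Dry to 1800 m: -9.9 × 1.1 km = -10.89°C, so T = 8.01°C.
Saturated to 4000 m: -5.2 × 2.2 km = -11.44°C, so T = -3.43°C.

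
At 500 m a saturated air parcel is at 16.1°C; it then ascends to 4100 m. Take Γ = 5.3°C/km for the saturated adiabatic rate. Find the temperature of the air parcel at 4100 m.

-2.98°C

500–4100 m, saturated adiabatic: Δz = 3.6 km ⇒ ΔT = -19.08°C; T = -2.98°C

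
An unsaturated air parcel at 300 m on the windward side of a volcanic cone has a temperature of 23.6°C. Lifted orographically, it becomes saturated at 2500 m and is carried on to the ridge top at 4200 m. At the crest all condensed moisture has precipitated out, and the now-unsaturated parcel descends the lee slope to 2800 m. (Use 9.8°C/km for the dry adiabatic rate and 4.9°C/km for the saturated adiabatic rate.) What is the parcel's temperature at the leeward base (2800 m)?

7.43°C

Dry to 2500 m: -9.8 × 2.2 km = -21.56°C, so T = 2.04°C.
Saturated to 4200 m: -4.9 × 1.7 km = -8.33°C, so T = -6.29°C.
Dry descent to 2800 m: +9.8 × 1.4 km = +13.72°C, so T = 7.43°C.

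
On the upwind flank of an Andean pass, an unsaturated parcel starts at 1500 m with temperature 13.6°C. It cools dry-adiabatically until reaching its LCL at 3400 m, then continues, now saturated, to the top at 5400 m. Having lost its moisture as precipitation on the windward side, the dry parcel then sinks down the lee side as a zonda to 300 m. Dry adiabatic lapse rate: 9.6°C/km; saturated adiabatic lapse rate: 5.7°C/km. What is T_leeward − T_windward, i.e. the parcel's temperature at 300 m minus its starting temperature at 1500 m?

1500–3400 m, dry: Δz = 1.9 km ⇒ ΔT = -18.24°C; T = -4.64°C
3400–5400 m, saturated: Δz = 2 km ⇒ ΔT = -11.4°C; T = -16.04°C
5400–300 m, dry descent: Δz = 5.1 km ⇒ ΔT = +48.96°C; T = 32.92°C
Net change vs windward start: 32.92 − 13.6 = +19.32°C

+19.32°C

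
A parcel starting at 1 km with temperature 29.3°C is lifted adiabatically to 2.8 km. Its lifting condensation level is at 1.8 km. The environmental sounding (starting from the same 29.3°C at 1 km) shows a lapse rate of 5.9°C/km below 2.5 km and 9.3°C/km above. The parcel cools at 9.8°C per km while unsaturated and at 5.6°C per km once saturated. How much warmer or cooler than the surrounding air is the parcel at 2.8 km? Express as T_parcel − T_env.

-1.8°C (parcel cooler than environment)

Parcel:
  Dry to 1800 m: -9.8 × 0.8 km = -7.84°C, so T = 21.46°C.
  Saturated to 2800 m: -5.6 × 1 km = -5.6°C, so T = 15.86°C.
Environment:
  Environment, lower layer to 2500 m: -5.9 × 1.5 km = -8.85°C, so T = 20.45°C.
  Environment, upper layer to 2800 m: -9.3 × 0.3 km = -2.79°C, so T = 17.66°C.
T_parcel − T_env = 15.86 − 17.66 = -1.8°C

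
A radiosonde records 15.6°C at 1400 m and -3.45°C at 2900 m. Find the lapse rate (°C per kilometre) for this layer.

Γ = −ΔT/Δz = (15.6 − (-3.45)) / (2900 − 1400) m
  = 19.05°C / 1.5 km = 12.7°C/km

12.7°C/km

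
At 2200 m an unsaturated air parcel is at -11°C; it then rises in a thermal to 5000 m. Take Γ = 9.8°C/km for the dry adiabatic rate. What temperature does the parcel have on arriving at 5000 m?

-38.44°C

2200–5000 m, dry adiabatic: Δz = 2.8 km ⇒ ΔT = -27.44°C; T = -38.44°C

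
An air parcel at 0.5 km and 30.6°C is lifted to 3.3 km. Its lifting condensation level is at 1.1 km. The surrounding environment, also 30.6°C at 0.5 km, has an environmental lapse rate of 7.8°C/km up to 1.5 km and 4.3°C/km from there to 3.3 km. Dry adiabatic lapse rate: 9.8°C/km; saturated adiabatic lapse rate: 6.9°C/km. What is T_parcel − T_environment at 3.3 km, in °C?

-5.52°C (parcel cooler than environment)

Parcel:
  500–1100 m, dry: Δz = 0.6 km ⇒ ΔT = -5.88°C; T = 24.72°C
  1100–3300 m, saturated: Δz = 2.2 km ⇒ ΔT = -15.18°C; T = 9.54°C
Environment:
  500–1500 m, environment, lower layer: Δz = 1 km ⇒ ΔT = -7.8°C; T = 22.8°C
  1500–3300 m, environment, upper layer: Δz = 1.8 km ⇒ ΔT = -7.74°C; T = 15.06°C
T_parcel − T_env = 9.54 − 15.06 = -5.52°C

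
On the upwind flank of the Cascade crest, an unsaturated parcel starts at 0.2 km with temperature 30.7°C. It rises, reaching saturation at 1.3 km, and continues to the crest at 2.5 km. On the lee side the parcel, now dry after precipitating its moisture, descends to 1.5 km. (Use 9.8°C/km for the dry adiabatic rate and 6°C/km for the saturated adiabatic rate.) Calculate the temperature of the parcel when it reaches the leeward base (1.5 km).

Dry to 1300 m: -9.8 × 1.1 km = -10.78°C, so T = 19.92°C.
Saturated to 2500 m: -6 × 1.2 km = -7.2°C, so T = 12.72°C.
Dry descent to 1500 m: +9.8 × 1 km = +9.8°C, so T = 22.52°C.

22.52°C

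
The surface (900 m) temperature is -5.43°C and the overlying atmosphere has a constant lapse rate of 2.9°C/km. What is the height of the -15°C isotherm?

4200 m

Height above start = (-5.43 − (-15)) / 2.9 = 3.3 km
Altitude = 900 m + 3300 m = 4200 m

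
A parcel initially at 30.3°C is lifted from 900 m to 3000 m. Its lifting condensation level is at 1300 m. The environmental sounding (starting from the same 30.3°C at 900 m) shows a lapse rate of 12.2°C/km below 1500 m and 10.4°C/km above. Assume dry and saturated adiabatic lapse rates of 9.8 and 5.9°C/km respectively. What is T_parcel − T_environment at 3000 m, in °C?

Parcel:
  From 900 m to 1300 m (dry): cools by 9.8 × 0.4 = 3.92°C, giving 26.38°C.
  From 1300 m to 3000 m (saturated): cools by 5.9 × 1.7 = 10.03°C, giving 16.35°C.
Environment:
  From 900 m to 1500 m (environment, lower layer): cools by 12.2 × 0.6 = 7.32°C, giving 22.98°C.
  From 1500 m to 3000 m (environment, upper layer): cools by 10.4 × 1.5 = 15.6°C, giving 7.38°C.
T_parcel − T_env = 16.35 − 7.38 = +8.97°C

+8.97°C (parcel warmer than environment)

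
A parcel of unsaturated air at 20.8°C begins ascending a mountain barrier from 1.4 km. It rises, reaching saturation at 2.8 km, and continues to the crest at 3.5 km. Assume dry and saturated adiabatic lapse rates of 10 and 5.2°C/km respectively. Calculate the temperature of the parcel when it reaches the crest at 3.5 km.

Dry to 2800 m: -10 × 1.4 km = -14°C, so T = 6.8°C.
Saturated to 3500 m: -5.2 × 0.7 km = -3.64°C, so T = 3.16°C.

3.16°C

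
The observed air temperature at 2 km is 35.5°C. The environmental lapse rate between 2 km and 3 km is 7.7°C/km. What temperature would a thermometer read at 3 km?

27.8°C

Environmental to 3000 m: -7.7 × 1 km = -7.7°C, so T = 27.8°C.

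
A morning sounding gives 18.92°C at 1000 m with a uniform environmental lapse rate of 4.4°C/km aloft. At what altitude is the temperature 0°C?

Height above start = (18.92 − 0) / 4.4 = 4.3 km
Altitude = 1000 m + 4300 m = 5300 m

5300 m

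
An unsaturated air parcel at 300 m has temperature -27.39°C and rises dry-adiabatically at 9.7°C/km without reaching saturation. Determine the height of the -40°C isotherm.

Height above start = (-27.39 − (-40)) / 9.7 = 1.3 km
Altitude = 300 m + 1300 m = 1600 m

1600 m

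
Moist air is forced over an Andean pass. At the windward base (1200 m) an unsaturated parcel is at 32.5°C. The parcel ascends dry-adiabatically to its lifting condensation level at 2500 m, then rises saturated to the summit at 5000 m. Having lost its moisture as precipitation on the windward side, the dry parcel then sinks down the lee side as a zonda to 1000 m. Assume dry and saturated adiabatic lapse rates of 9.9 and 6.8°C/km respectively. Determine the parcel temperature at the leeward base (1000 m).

42.23°C

Dry to 2500 m: -9.9 × 1.3 km = -12.87°C, so T = 19.63°C.
Saturated to 5000 m: -6.8 × 2.5 km = -17°C, so T = 2.63°C.
Dry descent to 1000 m: +9.9 × 4 km = +39.6°C, so T = 42.23°C.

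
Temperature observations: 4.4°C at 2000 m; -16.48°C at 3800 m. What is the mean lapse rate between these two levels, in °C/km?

Γ = −ΔT/Δz = (4.4 − (-16.48)) / (3800 − 2000) m
  = 20.88°C / 1.8 km = 11.6°C/km

11.6°C/km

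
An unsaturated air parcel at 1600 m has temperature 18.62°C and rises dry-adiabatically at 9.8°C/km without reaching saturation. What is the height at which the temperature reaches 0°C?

3500 m

Height above start = (18.62 − 0) / 9.8 = 1.9 km
Altitude = 1600 m + 1900 m = 3500 m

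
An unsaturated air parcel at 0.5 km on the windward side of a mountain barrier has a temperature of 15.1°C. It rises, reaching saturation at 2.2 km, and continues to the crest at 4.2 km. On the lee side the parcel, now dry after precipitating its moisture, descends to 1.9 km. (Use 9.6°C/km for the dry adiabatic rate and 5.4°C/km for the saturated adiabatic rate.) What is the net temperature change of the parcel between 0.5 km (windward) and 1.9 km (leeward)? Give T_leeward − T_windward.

500–2200 m, dry: Δz = 1.7 km ⇒ ΔT = -16.32°C; T = -1.22°C
2200–4200 m, saturated: Δz = 2 km ⇒ ΔT = -10.8°C; T = -12.02°C
4200–1900 m, dry descent: Δz = 2.3 km ⇒ ΔT = +22.08°C; T = 10.06°C
Net change vs windward start: 10.06 − 15.1 = -5.04°C

-5.04°C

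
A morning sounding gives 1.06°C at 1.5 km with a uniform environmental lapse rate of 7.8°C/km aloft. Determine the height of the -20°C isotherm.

Height above start = (1.06 − (-20)) / 7.8 = 2.7 km
Altitude = 1500 m + 2700 m = 4200 m

4.2 km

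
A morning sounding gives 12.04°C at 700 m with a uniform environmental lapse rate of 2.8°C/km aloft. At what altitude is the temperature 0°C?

5000 m

Height above start = (12.04 − 0) / 2.8 = 4.3 km
Altitude = 700 m + 4300 m = 5000 m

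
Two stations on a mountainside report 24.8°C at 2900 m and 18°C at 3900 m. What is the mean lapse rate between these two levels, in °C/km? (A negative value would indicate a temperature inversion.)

Γ = −ΔT/Δz = (24.8 − 18) / (3900 − 2900) m
  = 6.8°C / 1 km = 6.8°C/km

6.8°C/km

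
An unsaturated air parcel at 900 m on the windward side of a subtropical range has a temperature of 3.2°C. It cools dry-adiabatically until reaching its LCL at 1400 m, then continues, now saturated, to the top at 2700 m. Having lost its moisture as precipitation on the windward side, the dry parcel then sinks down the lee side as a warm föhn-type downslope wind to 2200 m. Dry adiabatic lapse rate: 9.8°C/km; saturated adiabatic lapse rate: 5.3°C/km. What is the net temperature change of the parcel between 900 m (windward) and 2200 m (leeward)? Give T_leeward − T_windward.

From 900 m to 1400 m (dry): cools by 9.8 × 0.5 = 4.9°C, giving -1.7°C.
From 1400 m to 2700 m (saturated): cools by 5.3 × 1.3 = 6.89°C, giving -8.59°C.
From 2700 m to 2200 m (dry descent): warms by 9.8 × 0.5 = 4.9°C, giving -3.69°C.
Net change vs windward start: -3.69 − 3.2 = -6.89°C

-6.89°C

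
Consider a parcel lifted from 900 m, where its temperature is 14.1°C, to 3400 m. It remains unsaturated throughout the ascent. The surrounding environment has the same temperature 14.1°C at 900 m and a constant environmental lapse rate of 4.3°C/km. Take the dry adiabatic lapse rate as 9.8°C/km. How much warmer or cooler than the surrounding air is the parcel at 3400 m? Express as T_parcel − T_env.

Parcel:
  900 → 3400 m (dry, 9.8°C/km): ΔT = -9.8 × 2.5 = -24.5°C → T = -10.4°C
Environment:
  900 → 3400 m (environment, 4.3°C/km): ΔT = -4.3 × 2.5 = -10.75°C → T = 3.35°C
T_parcel − T_env = -10.4 − 3.35 = -13.75°C

-13.75°C (parcel cooler than environment)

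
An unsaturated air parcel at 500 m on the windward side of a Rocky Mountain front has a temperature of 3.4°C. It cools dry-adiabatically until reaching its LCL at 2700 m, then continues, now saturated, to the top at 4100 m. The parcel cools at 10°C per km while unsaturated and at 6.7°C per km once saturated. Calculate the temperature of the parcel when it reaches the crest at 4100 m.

Dry to 2700 m: -10 × 2.2 km = -22°C, so T = -18.6°C.
Saturated to 4100 m: -6.7 × 1.4 km = -9.38°C, so T = -27.98°C.

-27.98°C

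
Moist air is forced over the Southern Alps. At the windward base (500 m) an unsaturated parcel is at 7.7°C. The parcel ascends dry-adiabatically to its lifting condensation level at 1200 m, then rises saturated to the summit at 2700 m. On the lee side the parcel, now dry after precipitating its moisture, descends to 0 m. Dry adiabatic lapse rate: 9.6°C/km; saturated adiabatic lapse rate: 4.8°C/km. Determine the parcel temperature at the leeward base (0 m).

From 500 m to 1200 m (dry): cools by 9.6 × 0.7 = 6.72°C, giving 0.98°C.
From 1200 m to 2700 m (saturated): cools by 4.8 × 1.5 = 7.2°C, giving -6.22°C.
From 2700 m to 0 m (dry descent): warms by 9.6 × 2.7 = 25.92°C, giving 19.7°C.

19.7°C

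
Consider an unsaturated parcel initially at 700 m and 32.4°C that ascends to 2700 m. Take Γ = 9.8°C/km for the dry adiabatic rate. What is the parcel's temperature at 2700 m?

700 → 2700 m (dry adiabatic, 9.8°C/km): ΔT = -9.8 × 2 = -19.6°C → T = 12.8°C

12.8°C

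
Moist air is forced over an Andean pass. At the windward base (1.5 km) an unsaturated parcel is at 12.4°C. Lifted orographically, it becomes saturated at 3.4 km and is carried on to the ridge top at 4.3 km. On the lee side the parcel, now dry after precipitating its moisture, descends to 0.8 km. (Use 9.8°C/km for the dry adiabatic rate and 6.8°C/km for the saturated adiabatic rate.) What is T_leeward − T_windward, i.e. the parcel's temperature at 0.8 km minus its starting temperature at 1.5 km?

+9.56°C

From 1500 m to 3400 m (dry): cools by 9.8 × 1.9 = 18.62°C, giving -6.22°C.
From 3400 m to 4300 m (saturated): cools by 6.8 × 0.9 = 6.12°C, giving -12.34°C.
From 4300 m to 800 m (dry descent): warms by 9.8 × 3.5 = 34.3°C, giving 21.96°C.
Net change vs windward start: 21.96 − 12.4 = +9.56°C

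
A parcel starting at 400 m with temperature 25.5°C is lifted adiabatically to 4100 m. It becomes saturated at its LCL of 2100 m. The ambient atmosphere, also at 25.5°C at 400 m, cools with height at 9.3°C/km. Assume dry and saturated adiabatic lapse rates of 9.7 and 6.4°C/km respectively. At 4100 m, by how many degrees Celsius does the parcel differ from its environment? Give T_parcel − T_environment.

+5.12°C (parcel warmer than environment)

Parcel:
  Dry to 2100 m: -9.7 × 1.7 km = -16.49°C, so T = 9.01°C.
  Saturated to 4100 m: -6.4 × 2 km = -12.8°C, so T = -3.79°C.
Environment:
  Environment to 4100 m: -9.3 × 3.7 km = -34.41°C, so T = -8.91°C.
T_parcel − T_env = -3.79 − (-8.91) = +5.12°C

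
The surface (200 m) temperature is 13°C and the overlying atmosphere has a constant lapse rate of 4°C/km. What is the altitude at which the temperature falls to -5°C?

Height above start = (13 − (-5)) / 4 = 4.5 km
Altitude = 200 m + 4500 m = 4700 m

4700 m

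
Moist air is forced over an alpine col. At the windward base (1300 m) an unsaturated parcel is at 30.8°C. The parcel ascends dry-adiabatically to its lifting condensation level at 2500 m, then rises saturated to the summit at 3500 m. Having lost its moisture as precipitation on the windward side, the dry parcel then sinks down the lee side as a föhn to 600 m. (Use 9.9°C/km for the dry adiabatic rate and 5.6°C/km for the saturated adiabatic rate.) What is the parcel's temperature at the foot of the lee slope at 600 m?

42.03°C

Dry to 2500 m: -9.9 × 1.2 km = -11.88°C, so T = 18.92°C.
Saturated to 3500 m: -5.6 × 1 km = -5.6°C, so T = 13.32°C.
Dry descent to 600 m: +9.9 × 2.9 km = +28.71°C, so T = 42.03°C.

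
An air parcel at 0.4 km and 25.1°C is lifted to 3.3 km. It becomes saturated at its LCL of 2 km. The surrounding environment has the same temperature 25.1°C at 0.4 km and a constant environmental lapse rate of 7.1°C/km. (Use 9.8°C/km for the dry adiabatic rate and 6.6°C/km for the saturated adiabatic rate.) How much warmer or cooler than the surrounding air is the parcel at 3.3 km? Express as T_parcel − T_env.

Parcel:
  400–2000 m, dry: Δz = 1.6 km ⇒ ΔT = -15.68°C; T = 9.42°C
  2000–3300 m, saturated: Δz = 1.3 km ⇒ ΔT = -8.58°C; T = 0.84°C
Environment:
  400–3300 m, environment: Δz = 2.9 km ⇒ ΔT = -20.59°C; T = 4.51°C
T_parcel − T_env = 0.84 − 4.51 = -3.67°C

-3.67°C (parcel cooler than environment)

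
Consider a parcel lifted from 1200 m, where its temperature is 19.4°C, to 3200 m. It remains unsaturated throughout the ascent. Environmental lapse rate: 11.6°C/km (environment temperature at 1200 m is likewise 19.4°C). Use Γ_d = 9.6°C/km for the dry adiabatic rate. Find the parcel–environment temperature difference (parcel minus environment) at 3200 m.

+4°C (parcel warmer than environment)

Parcel:
  Dry to 3200 m: -9.6 × 2 km = -19.2°C, so T = 0.2°C.
Environment:
  Environment to 3200 m: -11.6 × 2 km = -23.2°C, so T = -3.8°C.
T_parcel − T_env = 0.2 − (-3.8) = +4°C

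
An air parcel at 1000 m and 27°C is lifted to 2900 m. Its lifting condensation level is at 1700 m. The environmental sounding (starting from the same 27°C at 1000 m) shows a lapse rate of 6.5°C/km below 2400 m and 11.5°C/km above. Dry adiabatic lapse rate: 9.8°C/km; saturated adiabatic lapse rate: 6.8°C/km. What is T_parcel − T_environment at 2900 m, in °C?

-0.17°C (parcel cooler than environment)

Parcel:
  From 1000 m to 1700 m (dry): cools by 9.8 × 0.7 = 6.86°C, giving 20.14°C.
  From 1700 m to 2900 m (saturated): cools by 6.8 × 1.2 = 8.16°C, giving 11.98°C.
Environment:
  From 1000 m to 2400 m (environment, lower layer): cools by 6.5 × 1.4 = 9.1°C, giving 17.9°C.
  From 2400 m to 2900 m (environment, upper layer): cools by 11.5 × 0.5 = 5.75°C, giving 12.15°C.
T_parcel − T_env = 11.98 − 12.15 = -0.17°C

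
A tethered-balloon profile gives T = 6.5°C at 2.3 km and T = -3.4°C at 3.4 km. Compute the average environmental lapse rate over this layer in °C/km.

Γ = −ΔT/Δz = (6.5 − (-3.4)) / (3400 − 2300) m
  = 9.9°C / 1.1 km = 9°C/km

9°C/km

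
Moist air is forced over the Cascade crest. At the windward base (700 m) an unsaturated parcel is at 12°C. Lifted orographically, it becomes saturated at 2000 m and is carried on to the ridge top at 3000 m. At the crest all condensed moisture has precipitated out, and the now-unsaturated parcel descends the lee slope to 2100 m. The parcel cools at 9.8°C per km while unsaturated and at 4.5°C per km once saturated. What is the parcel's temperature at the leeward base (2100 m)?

Dry to 2000 m: -9.8 × 1.3 km = -12.74°C, so T = -0.74°C.
Saturated to 3000 m: -4.5 × 1 km = -4.5°C, so T = -5.24°C.
Dry descent to 2100 m: +9.8 × 0.9 km = +8.82°C, so T = 3.58°C.

3.58°C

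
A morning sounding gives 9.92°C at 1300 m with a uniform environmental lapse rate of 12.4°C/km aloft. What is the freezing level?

2100 m

Height above start = (9.92 − 0) / 12.4 = 0.8 km
Altitude = 1300 m + 800 m = 2100 m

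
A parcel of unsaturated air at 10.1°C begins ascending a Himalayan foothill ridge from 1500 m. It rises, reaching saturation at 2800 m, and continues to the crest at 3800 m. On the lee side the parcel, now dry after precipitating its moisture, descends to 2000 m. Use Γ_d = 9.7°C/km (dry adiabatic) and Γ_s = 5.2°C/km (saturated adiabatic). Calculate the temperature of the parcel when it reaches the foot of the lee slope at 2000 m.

9.75°C

1500–2800 m, dry: Δz = 1.3 km ⇒ ΔT = -12.61°C; T = -2.51°C
2800–3800 m, saturated: Δz = 1 km ⇒ ΔT = -5.2°C; T = -7.71°C
3800–2000 m, dry descent: Δz = 1.8 km ⇒ ΔT = +17.46°C; T = 9.75°C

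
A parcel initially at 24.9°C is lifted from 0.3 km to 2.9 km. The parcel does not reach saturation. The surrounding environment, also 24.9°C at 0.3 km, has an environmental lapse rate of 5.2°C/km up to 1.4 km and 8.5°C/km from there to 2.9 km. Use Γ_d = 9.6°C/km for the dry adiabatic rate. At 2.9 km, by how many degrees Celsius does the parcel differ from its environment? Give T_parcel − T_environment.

-6.49°C (parcel cooler than environment)

Parcel:
  300 → 2900 m (dry, 9.6°C/km): ΔT = -9.6 × 2.6 = -24.96°C → T = -0.06°C
Environment:
  300 → 1400 m (environment, lower layer, 5.2°C/km): ΔT = -5.2 × 1.1 = -5.72°C → T = 19.18°C
  1400 → 2900 m (environment, upper layer, 8.5°C/km): ΔT = -8.5 × 1.5 = -12.75°C → T = 6.43°C
T_parcel − T_env = -0.06 − 6.43 = -6.49°C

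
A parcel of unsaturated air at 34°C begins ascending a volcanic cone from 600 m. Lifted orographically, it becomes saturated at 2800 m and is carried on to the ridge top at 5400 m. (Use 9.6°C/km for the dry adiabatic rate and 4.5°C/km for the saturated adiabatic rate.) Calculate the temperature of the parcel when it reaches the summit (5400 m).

1.18°C

600–2800 m, dry: Δz = 2.2 km ⇒ ΔT = -21.12°C; T = 12.88°C
2800–5400 m, saturated: Δz = 2.6 km ⇒ ΔT = -11.7°C; T = 1.18°C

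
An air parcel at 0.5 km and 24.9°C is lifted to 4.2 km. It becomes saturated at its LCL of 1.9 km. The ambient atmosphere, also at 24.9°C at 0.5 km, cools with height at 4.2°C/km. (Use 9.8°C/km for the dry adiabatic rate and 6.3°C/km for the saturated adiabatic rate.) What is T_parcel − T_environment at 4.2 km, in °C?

Parcel:
  500–1900 m, dry: Δz = 1.4 km ⇒ ΔT = -13.72°C; T = 11.18°C
  1900–4200 m, saturated: Δz = 2.3 km ⇒ ΔT = -14.49°C; T = -3.31°C
Environment:
  500–4200 m, environment: Δz = 3.7 km ⇒ ΔT = -15.54°C; T = 9.36°C
T_parcel − T_env = -3.31 − 9.36 = -12.67°C

-12.67°C (parcel cooler than environment)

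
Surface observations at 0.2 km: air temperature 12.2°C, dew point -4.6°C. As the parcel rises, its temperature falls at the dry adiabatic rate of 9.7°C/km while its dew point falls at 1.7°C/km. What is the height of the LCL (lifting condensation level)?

2.3 km

T and T_d converge at 9.7 − 1.7 = 8°C per km
Height above start = (12.2 − (-4.6)) / 8 = 2.1 km
LCL altitude = 200 m + 2100 m = 2300 m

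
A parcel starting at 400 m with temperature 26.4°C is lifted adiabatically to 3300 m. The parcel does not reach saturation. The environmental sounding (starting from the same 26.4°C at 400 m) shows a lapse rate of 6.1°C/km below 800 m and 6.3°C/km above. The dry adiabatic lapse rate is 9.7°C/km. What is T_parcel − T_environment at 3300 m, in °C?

Parcel:
  400 → 3300 m (dry, 9.7°C/km): ΔT = -9.7 × 2.9 = -28.13°C → T = -1.73°C
Environment:
  400 → 800 m (environment, lower layer, 6.1°C/km): ΔT = -6.1 × 0.4 = -2.44°C → T = 23.96°C
  800 → 3300 m (environment, upper layer, 6.3°C/km): ΔT = -6.3 × 2.5 = -15.75°C → T = 8.21°C
T_parcel − T_env = -1.73 − 8.21 = -9.94°C

-9.94°C (parcel cooler than environment)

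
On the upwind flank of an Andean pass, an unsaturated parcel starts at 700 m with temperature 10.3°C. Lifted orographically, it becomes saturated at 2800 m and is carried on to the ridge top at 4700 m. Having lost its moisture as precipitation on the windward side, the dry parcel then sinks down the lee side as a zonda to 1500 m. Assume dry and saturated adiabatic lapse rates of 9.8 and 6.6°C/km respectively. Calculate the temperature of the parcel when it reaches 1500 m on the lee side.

700 → 2800 m (dry, 9.8°C/km): ΔT = -9.8 × 2.1 = -20.58°C → T = -10.28°C
2800 → 4700 m (saturated, 6.6°C/km): ΔT = -6.6 × 1.9 = -12.54°C → T = -22.82°C
4700 → 1500 m (dry descent, 9.8°C/km): ΔT = +9.8 × 3.2 = +31.36°C → T = 8.54°C

8.54°C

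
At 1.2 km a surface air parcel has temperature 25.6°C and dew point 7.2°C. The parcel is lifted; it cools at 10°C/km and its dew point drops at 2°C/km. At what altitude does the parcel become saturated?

T and T_d converge at 10 − 2 = 8°C per km
Height above start = (25.6 − 7.2) / 8 = 2.3 km
LCL altitude = 1200 m + 2300 m = 3500 m

3.5 km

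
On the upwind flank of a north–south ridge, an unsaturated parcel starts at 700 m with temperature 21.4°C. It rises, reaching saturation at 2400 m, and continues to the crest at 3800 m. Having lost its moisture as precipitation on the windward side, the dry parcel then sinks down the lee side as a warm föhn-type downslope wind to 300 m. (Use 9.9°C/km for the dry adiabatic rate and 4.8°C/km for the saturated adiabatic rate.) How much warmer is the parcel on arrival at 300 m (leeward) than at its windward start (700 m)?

+11.1°C

From 700 m to 2400 m (dry): cools by 9.9 × 1.7 = 16.83°C, giving 4.57°C.
From 2400 m to 3800 m (saturated): cools by 4.8 × 1.4 = 6.72°C, giving -2.15°C.
From 3800 m to 300 m (dry descent): warms by 9.9 × 3.5 = 34.65°C, giving 32.5°C.
Net change vs windward start: 32.5 − 21.4 = +11.1°C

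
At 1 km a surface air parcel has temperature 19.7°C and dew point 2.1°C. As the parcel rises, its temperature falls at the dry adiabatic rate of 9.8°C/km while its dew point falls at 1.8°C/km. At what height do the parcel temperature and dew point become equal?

3.2 km

T and T_d converge at 9.8 − 1.8 = 8°C per km
Height above start = (19.7 − 2.1) / 8 = 2.2 km
LCL altitude = 1000 m + 2200 m = 3200 m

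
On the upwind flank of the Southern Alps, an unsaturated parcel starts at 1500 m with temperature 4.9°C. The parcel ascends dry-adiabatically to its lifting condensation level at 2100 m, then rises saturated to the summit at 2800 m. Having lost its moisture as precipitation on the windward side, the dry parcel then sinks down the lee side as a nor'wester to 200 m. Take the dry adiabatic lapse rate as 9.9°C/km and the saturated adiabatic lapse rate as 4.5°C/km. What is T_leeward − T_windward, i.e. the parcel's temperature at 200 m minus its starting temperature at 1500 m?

+16.65°C

1500 → 2100 m (dry, 9.9°C/km): ΔT = -9.9 × 0.6 = -5.94°C → T = -1.04°C
2100 → 2800 m (saturated, 4.5°C/km): ΔT = -4.5 × 0.7 = -3.15°C → T = -4.19°C
2800 → 200 m (dry descent, 9.9°C/km): ΔT = +9.9 × 2.6 = +25.74°C → T = 21.55°C
Net change vs windward start: 21.55 − 4.9 = +16.65°C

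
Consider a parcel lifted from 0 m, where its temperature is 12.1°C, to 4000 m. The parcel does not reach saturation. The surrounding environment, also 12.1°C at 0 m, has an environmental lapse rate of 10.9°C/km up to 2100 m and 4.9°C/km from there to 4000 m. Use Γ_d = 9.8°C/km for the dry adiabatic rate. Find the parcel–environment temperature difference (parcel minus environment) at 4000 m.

Parcel:
  0–4000 m, dry: Δz = 4 km ⇒ ΔT = -39.2°C; T = -27.1°C
Environment:
  0–2100 m, environment, lower layer: Δz = 2.1 km ⇒ ΔT = -22.89°C; T = -10.79°C
  2100–4000 m, environment, upper layer: Δz = 1.9 km ⇒ ΔT = -9.31°C; T = -20.1°C
T_parcel − T_env = -27.1 − (-20.1) = -7°C

-7°C (parcel cooler than environment)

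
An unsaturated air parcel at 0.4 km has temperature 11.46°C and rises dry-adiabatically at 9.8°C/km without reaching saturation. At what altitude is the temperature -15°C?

Height above start = (11.46 − (-15)) / 9.8 = 2.7 km
Altitude = 400 m + 2700 m = 3100 m

3.1 km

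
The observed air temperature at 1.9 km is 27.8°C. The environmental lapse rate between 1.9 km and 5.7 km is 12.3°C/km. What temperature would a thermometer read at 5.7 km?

1900 → 5700 m (environmental, 12.3°C/km): ΔT = -12.3 × 3.8 = -46.74°C → T = -18.94°C

-18.94°C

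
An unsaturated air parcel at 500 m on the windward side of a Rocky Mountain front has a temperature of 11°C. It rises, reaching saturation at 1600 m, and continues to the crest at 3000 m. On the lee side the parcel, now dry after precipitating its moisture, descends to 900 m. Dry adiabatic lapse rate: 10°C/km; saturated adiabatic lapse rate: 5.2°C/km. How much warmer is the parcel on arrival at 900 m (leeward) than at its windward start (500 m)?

+2.72°C

500 → 1600 m (dry, 10°C/km): ΔT = -10 × 1.1 = -11°C → T = 0°C
1600 → 3000 m (saturated, 5.2°C/km): ΔT = -5.2 × 1.4 = -7.28°C → T = -7.28°C
3000 → 900 m (dry descent, 10°C/km): ΔT = +10 × 2.1 = +21°C → T = 13.72°C
Net change vs windward start: 13.72 − 11 = +2.72°C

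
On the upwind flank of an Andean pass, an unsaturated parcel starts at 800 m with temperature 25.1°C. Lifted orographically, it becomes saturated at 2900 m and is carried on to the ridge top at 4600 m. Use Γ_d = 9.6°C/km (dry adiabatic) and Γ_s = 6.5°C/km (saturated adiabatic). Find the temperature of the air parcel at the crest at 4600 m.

Dry to 2900 m: -9.6 × 2.1 km = -20.16°C, so T = 4.94°C.
Saturated to 4600 m: -6.5 × 1.7 km = -11.05°C, so T = -6.11°C.

-6.11°C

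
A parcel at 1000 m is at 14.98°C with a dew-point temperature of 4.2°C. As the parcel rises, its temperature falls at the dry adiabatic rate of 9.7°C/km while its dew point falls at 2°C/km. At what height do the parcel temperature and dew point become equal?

2400 m

T and T_d converge at 9.7 − 2 = 7.7°C per km
Height above start = (14.98 − 4.2) / 7.7 = 1.4 km
LCL altitude = 1000 m + 1400 m = 2400 m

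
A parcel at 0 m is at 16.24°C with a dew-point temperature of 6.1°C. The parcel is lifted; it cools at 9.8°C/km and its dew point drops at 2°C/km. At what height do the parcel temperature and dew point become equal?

1300 m

T and T_d converge at 9.8 − 2 = 7.8°C per km
Height above start = (16.24 − 6.1) / 7.8 = 1.3 km
LCL altitude = 0 m + 1300 m = 1300 m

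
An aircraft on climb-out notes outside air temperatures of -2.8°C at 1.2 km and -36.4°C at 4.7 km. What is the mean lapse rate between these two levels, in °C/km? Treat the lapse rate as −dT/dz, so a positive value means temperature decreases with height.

9.6°C/km

Γ = −ΔT/Δz = (-2.8 − (-36.4)) / (4700 − 1200) m
  = 33.6°C / 3.5 km = 9.6°C/km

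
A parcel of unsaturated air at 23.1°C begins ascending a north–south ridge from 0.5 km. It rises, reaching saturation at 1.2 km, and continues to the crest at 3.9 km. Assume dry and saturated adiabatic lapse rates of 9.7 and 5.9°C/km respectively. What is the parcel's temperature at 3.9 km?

From 500 m to 1200 m (dry): cools by 9.7 × 0.7 = 6.79°C, giving 16.31°C.
From 1200 m to 3900 m (saturated): cools by 5.9 × 2.7 = 15.93°C, giving 0.38°C.

0.38°C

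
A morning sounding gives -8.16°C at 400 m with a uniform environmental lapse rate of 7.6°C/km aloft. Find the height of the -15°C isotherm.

1300 m

Height above start = (-8.16 − (-15)) / 7.6 = 0.9 km
Altitude = 400 m + 900 m = 1300 m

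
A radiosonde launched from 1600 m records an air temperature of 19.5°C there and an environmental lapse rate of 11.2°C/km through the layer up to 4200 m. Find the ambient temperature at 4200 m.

1600–4200 m, environmental: Δz = 2.6 km ⇒ ΔT = -29.12°C; T = -9.62°C

-9.62°C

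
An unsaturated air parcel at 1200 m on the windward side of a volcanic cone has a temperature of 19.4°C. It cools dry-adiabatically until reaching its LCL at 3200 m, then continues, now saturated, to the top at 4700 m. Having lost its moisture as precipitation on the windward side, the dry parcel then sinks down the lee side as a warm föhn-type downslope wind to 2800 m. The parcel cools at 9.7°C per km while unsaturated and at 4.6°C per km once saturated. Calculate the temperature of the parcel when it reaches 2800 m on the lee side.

1200 → 3200 m (dry, 9.7°C/km): ΔT = -9.7 × 2 = -19.4°C → T = 0°C
3200 → 4700 m (saturated, 4.6°C/km): ΔT = -4.6 × 1.5 = -6.9°C → T = -6.9°C
4700 → 2800 m (dry descent, 9.7°C/km): ΔT = +9.7 × 1.9 = +18.43°C → T = 11.53°C

11.53°C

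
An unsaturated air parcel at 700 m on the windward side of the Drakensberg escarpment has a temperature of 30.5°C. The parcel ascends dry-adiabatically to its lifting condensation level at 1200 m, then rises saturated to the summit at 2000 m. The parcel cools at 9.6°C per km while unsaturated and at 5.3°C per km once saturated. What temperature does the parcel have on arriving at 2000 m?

21.46°C

700 → 1200 m (dry, 9.6°C/km): ΔT = -9.6 × 0.5 = -4.8°C → T = 25.7°C
1200 → 2000 m (saturated, 5.3°C/km): ΔT = -5.3 × 0.8 = -4.24°C → T = 21.46°C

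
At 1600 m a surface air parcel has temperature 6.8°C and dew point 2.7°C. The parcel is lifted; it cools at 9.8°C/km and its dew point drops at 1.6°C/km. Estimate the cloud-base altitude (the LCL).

2100 m

T and T_d converge at 9.8 − 1.6 = 8.2°C per km
Height above start = (6.8 − 2.7) / 8.2 = 0.5 km
LCL altitude = 1600 m + 500 m = 2100 m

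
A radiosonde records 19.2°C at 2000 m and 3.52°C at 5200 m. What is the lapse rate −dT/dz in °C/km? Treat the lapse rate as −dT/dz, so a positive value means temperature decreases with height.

Γ = −ΔT/Δz = (19.2 − 3.52) / (5200 − 2000) m
  = 15.68°C / 3.2 km = 4.9°C/km

4.9°C/km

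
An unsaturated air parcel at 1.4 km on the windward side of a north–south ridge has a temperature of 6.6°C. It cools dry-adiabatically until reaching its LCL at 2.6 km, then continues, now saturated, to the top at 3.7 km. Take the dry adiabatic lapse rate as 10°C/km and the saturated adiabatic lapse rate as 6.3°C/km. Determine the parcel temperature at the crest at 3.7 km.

1400–2600 m, dry: Δz = 1.2 km ⇒ ΔT = -12°C; T = -5.4°C
2600–3700 m, saturated: Δz = 1.1 km ⇒ ΔT = -6.93°C; T = -12.33°C

-12.33°C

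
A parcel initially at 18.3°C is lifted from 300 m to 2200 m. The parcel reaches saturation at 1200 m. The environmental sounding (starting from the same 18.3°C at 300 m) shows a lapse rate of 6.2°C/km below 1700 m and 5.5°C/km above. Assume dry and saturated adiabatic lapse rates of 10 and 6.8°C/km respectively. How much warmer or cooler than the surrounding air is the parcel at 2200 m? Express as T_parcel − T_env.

-4.37°C (parcel cooler than environment)

Parcel:
  From 300 m to 1200 m (dry): cools by 10 × 0.9 = 9°C, giving 9.3°C.
  From 1200 m to 2200 m (saturated): cools by 6.8 × 1 = 6.8°C, giving 2.5°C.
Environment:
  From 300 m to 1700 m (environment, lower layer): cools by 6.2 × 1.4 = 8.68°C, giving 9.62°C.
  From 1700 m to 2200 m (environment, upper layer): cools by 5.5 × 0.5 = 2.75°C, giving 6.87°C.
T_parcel − T_env = 2.5 − 6.87 = -4.37°C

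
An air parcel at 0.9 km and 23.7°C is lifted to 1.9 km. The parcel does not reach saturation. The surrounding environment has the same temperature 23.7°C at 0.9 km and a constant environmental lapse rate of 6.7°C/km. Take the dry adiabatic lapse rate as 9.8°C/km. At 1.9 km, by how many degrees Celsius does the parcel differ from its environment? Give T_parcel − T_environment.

-3.1°C (parcel cooler than environment)

Parcel:
  Dry to 1900 m: -9.8 × 1 km = -9.8°C, so T = 13.9°C.
Environment:
  Environment to 1900 m: -6.7 × 1 km = -6.7°C, so T = 17°C.
T_parcel − T_env = 13.9 − 17 = -3.1°C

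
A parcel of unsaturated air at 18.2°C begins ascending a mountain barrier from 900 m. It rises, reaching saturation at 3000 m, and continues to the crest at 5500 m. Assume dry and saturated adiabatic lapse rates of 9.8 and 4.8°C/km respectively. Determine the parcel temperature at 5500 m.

Dry to 3000 m: -9.8 × 2.1 km = -20.58°C, so T = -2.38°C.
Saturated to 5500 m: -4.8 × 2.5 km = -12°C, so T = -14.38°C.

-14.38°C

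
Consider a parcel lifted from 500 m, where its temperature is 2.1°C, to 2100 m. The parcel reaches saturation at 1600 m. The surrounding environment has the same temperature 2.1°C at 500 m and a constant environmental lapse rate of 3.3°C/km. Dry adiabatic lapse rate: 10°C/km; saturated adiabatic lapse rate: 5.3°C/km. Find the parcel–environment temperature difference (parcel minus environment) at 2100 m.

-8.37°C (parcel cooler than environment)

Parcel:
  Dry to 1600 m: -10 × 1.1 km = -11°C, so T = -8.9°C.
  Saturated to 2100 m: -5.3 × 0.5 km = -2.65°C, so T = -11.55°C.
Environment:
  Environment to 2100 m: -3.3 × 1.6 km = -5.28°C, so T = -3.18°C.
T_parcel − T_env = -11.55 − (-3.18) = -8.37°C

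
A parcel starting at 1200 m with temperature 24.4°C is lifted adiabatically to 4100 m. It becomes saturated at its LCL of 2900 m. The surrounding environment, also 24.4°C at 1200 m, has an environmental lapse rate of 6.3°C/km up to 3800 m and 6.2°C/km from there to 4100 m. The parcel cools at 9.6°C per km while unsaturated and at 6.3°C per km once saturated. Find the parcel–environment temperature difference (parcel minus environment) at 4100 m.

-5.64°C (parcel cooler than environment)

Parcel:
  1200–2900 m, dry: Δz = 1.7 km ⇒ ΔT = -16.32°C; T = 8.08°C
  2900–4100 m, saturated: Δz = 1.2 km ⇒ ΔT = -7.56°C; T = 0.52°C
Environment:
  1200–3800 m, environment, lower layer: Δz = 2.6 km ⇒ ΔT = -16.38°C; T = 8.02°C
  3800–4100 m, environment, upper layer: Δz = 0.3 km ⇒ ΔT = -1.86°C; T = 6.16°C
T_parcel − T_env = 0.52 − 6.16 = -5.64°C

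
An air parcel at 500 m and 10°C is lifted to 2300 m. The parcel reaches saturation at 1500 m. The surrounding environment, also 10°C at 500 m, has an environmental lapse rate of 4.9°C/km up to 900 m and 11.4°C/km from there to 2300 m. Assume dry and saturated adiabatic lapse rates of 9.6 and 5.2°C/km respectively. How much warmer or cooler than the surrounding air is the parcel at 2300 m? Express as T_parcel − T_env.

+4.16°C (parcel warmer than environment)

Parcel:
  500–1500 m, dry: Δz = 1 km ⇒ ΔT = -9.6°C; T = 0.4°C
  1500–2300 m, saturated: Δz = 0.8 km ⇒ ΔT = -4.16°C; T = -3.76°C
Environment:
  500–900 m, environment, lower layer: Δz = 0.4 km ⇒ ΔT = -1.96°C; T = 8.04°C
  900–2300 m, environment, upper layer: Δz = 1.4 km ⇒ ΔT = -15.96°C; T = -7.92°C
T_parcel − T_env = -3.76 − (-7.92) = +4.16°C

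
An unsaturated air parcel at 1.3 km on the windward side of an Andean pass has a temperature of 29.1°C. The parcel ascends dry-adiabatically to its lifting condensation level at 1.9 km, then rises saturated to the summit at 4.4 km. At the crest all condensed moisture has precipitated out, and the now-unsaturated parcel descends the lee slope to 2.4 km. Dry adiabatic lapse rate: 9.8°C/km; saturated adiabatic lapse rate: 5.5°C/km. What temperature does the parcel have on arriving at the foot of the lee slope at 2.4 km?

29.07°C

1300–1900 m, dry: Δz = 0.6 km ⇒ ΔT = -5.88°C; T = 23.22°C
1900–4400 m, saturated: Δz = 2.5 km ⇒ ΔT = -13.75°C; T = 9.47°C
4400–2400 m, dry descent: Δz = 2 km ⇒ ΔT = +19.6°C; T = 29.07°C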